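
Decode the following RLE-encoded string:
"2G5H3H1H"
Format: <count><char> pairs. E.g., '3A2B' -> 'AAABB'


Expanding each <count><char> pair:
  2G -> 'GG'
  5H -> 'HHHHH'
  3H -> 'HHH'
  1H -> 'H'

Decoded = GGHHHHHHHHH


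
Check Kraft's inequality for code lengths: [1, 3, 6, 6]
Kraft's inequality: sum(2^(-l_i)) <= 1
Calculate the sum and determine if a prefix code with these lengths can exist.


Sum = 2^(-1) + 2^(-3) + 2^(-6) + 2^(-6)
    = 0.5 + 0.125 + 0.015625 + 0.015625
    = 42/64 = 0.65625
Since 0.65625 <= 1, Kraft's inequality IS satisfied.
A prefix code with these lengths CAN exist.

Kraft sum = 0.65625. Satisfied.


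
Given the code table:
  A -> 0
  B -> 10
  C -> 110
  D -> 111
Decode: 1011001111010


Decoding:
10 -> B
110 -> C
0 -> A
111 -> D
10 -> B
10 -> B


Result: BCADBB


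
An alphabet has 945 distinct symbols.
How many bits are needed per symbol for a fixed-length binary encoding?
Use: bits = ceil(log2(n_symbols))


log2(945) = 9.8842
Bracket: 2^9 = 512 < 945 <= 2^10 = 1024
So ceil(log2(945)) = 10

bits = ceil(log2(945)) = ceil(9.8842) = 10 bits


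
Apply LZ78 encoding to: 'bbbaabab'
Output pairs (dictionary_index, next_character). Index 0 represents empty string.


LZ78 encoding steps:
Dictionary: {0: ''}
Step 1: w='' (idx 0), next='b' -> output (0, 'b'), add 'b' as idx 1
Step 2: w='b' (idx 1), next='b' -> output (1, 'b'), add 'bb' as idx 2
Step 3: w='' (idx 0), next='a' -> output (0, 'a'), add 'a' as idx 3
Step 4: w='a' (idx 3), next='b' -> output (3, 'b'), add 'ab' as idx 4
Step 5: w='ab' (idx 4), end of input -> output (4, '')


Encoded: [(0, 'b'), (1, 'b'), (0, 'a'), (3, 'b'), (4, '')]


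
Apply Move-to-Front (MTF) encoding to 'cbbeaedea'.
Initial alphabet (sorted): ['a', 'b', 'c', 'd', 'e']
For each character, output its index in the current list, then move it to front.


MTF encoding:
'c': index 2 in ['a', 'b', 'c', 'd', 'e'] -> ['c', 'a', 'b', 'd', 'e']
'b': index 2 in ['c', 'a', 'b', 'd', 'e'] -> ['b', 'c', 'a', 'd', 'e']
'b': index 0 in ['b', 'c', 'a', 'd', 'e'] -> ['b', 'c', 'a', 'd', 'e']
'e': index 4 in ['b', 'c', 'a', 'd', 'e'] -> ['e', 'b', 'c', 'a', 'd']
'a': index 3 in ['e', 'b', 'c', 'a', 'd'] -> ['a', 'e', 'b', 'c', 'd']
'e': index 1 in ['a', 'e', 'b', 'c', 'd'] -> ['e', 'a', 'b', 'c', 'd']
'd': index 4 in ['e', 'a', 'b', 'c', 'd'] -> ['d', 'e', 'a', 'b', 'c']
'e': index 1 in ['d', 'e', 'a', 'b', 'c'] -> ['e', 'd', 'a', 'b', 'c']
'a': index 2 in ['e', 'd', 'a', 'b', 'c'] -> ['a', 'e', 'd', 'b', 'c']


Output: [2, 2, 0, 4, 3, 1, 4, 1, 2]


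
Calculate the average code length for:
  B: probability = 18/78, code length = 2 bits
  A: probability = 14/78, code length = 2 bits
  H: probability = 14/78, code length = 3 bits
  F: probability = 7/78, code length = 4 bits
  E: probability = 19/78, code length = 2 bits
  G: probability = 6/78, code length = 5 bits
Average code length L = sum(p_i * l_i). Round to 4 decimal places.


Weighted contributions p_i * l_i:
  B: (18/78) * 2 = 36/78
  A: (14/78) * 2 = 28/78
  H: (14/78) * 3 = 42/78
  F: (7/78) * 4 = 28/78
  E: (19/78) * 2 = 38/78
  G: (6/78) * 5 = 30/78
Sum = (36 + 28 + 42 + 28 + 38 + 30)/78 = 202/78

L = 202/78 = 2.5897 bits/symbol


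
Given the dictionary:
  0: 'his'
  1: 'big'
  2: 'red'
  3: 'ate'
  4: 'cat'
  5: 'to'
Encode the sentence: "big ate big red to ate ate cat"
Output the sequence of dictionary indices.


Look up each word in the dictionary:
  'big' -> 1
  'ate' -> 3
  'big' -> 1
  'red' -> 2
  'to' -> 5
  'ate' -> 3
  'ate' -> 3
  'cat' -> 4

Encoded: [1, 3, 1, 2, 5, 3, 3, 4]


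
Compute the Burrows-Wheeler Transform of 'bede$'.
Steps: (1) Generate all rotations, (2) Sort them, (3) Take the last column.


Rotations (sorted):
  0: $bede -> last char: e
  1: bede$ -> last char: $
  2: de$be -> last char: e
  3: e$bed -> last char: d
  4: ede$b -> last char: b


BWT = e$edb


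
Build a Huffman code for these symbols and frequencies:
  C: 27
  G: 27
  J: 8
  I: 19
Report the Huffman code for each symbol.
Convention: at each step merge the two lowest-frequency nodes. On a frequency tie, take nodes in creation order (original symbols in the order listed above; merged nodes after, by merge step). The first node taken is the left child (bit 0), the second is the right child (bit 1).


Huffman tree construction:
Step 1: Merge J(8) + I(19) = 27
Step 2: Merge C(27) + G(27) = 54
Step 3: Merge (J+I)(27) + (C+G)(54) = 81
Read each symbol's code off the tree from the root (left child = 0, right child = 1).

Codes:
  C: 10 (length 2)
  G: 11 (length 2)
  J: 00 (length 2)
  I: 01 (length 2)
Average code length: 162/81 = 2.0000 bits/symbol


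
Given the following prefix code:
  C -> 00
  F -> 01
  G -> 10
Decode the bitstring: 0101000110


Decoding step by step:
Bits 01 -> F
Bits 01 -> F
Bits 00 -> C
Bits 01 -> F
Bits 10 -> G


Decoded message: FFCFG


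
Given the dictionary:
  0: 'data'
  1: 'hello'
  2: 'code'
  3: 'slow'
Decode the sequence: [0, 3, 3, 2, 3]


Look up each index in the dictionary:
  0 -> 'data'
  3 -> 'slow'
  3 -> 'slow'
  2 -> 'code'
  3 -> 'slow'

Decoded: "data slow slow code slow"


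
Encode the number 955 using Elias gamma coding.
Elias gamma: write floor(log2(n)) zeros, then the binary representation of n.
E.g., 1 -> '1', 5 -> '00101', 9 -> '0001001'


num_bits = floor(log2(955)) + 1 = 10
leading_zeros = num_bits - 1 = 9
binary(955) = 1110111011

Elias gamma(955) = '000000000' + '1110111011' = 0000000001110111011 (19 bits)


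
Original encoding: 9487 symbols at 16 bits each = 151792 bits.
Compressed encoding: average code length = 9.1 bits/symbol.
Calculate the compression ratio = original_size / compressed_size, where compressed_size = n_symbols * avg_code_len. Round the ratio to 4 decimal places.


original_size = n_symbols * orig_bits = 9487 * 16 = 151792 bits
compressed_size = n_symbols * avg_code_len = 9487 * 9.1 = 86331.7 bits
ratio = original_size / compressed_size = 151792 / 86331.7 = 1.7582

Compression ratio = 1.7582


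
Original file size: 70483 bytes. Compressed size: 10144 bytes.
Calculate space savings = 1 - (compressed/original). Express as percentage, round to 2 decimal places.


ratio = compressed/original = 10144/70483 = 0.143921
savings = 1 - ratio = 1 - 0.143921 = 0.856079
as a percentage: 0.856079 * 100 = 85.61%

Space savings = 1 - 10144/70483 = 85.61%


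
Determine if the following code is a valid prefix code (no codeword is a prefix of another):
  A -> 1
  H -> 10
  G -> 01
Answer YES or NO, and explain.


Checking each pair (does one codeword prefix another?):
  A='1' vs H='10': prefix -- VIOLATION

NO -- this is NOT a valid prefix code. A (1) is a prefix of H (10).


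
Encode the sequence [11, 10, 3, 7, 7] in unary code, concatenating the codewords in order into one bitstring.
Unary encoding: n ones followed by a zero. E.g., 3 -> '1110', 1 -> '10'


Encode each number as n ones followed by a terminating 0:
  11 -> 111111111110 (12 bits)
  10 -> 11111111110 (11 bits)
  3 -> 1110 (4 bits)
  7 -> 11111110 (8 bits)
  7 -> 11111110 (8 bits)
Total length = 12 + 11 + 4 + 8 + 8 = 43 bits.

Unary([11, 10, 3, 7, 7]) = 1111111111101111111111011101111111011111110 (43 bits)


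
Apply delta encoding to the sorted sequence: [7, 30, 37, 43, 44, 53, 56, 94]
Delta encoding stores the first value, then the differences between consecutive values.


First value: 7
Deltas:
  30 - 7 = 23
  37 - 30 = 7
  43 - 37 = 6
  44 - 43 = 1
  53 - 44 = 9
  56 - 53 = 3
  94 - 56 = 38


Delta encoded: [7, 23, 7, 6, 1, 9, 3, 38]


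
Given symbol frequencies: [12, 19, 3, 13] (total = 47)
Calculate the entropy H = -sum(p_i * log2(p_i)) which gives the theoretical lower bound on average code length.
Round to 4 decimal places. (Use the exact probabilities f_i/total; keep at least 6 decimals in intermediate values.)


Per-symbol terms -p_i * log2(p_i) with p_i = f_i/47:
  p = 12/47 = 0.255319: log2(p) = -1.969626, -p*log2(p) = 0.502883
  p = 19/47 = 0.404255: log2(p) = -1.306661, -p*log2(p) = 0.528225
  p = 3/47 = 0.063830: log2(p) = -3.969626, -p*log2(p) = 0.253380
  p = 13/47 = 0.276596: log2(p) = -1.854149, -p*log2(p) = 0.512850
H = 0.502883 + 0.528225 + 0.253380 + 0.512850 = 1.797338

H = 1.7973 bits/symbol


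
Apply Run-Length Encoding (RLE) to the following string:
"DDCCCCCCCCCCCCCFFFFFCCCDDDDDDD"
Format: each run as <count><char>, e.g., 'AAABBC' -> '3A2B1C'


Scanning runs left to right:
  i=0: run of 'D' x 2 -> '2D'
  i=2: run of 'C' x 13 -> '13C'
  i=15: run of 'F' x 5 -> '5F'
  i=20: run of 'C' x 3 -> '3C'
  i=23: run of 'D' x 7 -> '7D'

RLE = 2D13C5F3C7D


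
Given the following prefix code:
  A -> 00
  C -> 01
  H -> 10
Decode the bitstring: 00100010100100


Decoding step by step:
Bits 00 -> A
Bits 10 -> H
Bits 00 -> A
Bits 10 -> H
Bits 10 -> H
Bits 01 -> C
Bits 00 -> A


Decoded message: AHAHHCA


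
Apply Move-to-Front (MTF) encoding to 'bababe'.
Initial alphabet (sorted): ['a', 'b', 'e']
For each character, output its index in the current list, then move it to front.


MTF encoding:
'b': index 1 in ['a', 'b', 'e'] -> ['b', 'a', 'e']
'a': index 1 in ['b', 'a', 'e'] -> ['a', 'b', 'e']
'b': index 1 in ['a', 'b', 'e'] -> ['b', 'a', 'e']
'a': index 1 in ['b', 'a', 'e'] -> ['a', 'b', 'e']
'b': index 1 in ['a', 'b', 'e'] -> ['b', 'a', 'e']
'e': index 2 in ['b', 'a', 'e'] -> ['e', 'b', 'a']


Output: [1, 1, 1, 1, 1, 2]


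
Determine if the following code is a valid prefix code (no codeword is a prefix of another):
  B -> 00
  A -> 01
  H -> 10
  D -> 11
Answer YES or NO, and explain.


Checking each pair (does one codeword prefix another?):
  B='00' vs A='01': no prefix
  B='00' vs H='10': no prefix
  B='00' vs D='11': no prefix
  A='01' vs B='00': no prefix
  A='01' vs H='10': no prefix
  A='01' vs D='11': no prefix
  H='10' vs B='00': no prefix
  H='10' vs A='01': no prefix
  H='10' vs D='11': no prefix
  D='11' vs B='00': no prefix
  D='11' vs A='01': no prefix
  D='11' vs H='10': no prefix
No violation found over all pairs.

YES -- this is a valid prefix code. No codeword is a prefix of any other codeword.


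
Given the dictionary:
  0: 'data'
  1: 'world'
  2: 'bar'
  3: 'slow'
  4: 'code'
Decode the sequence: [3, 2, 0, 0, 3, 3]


Look up each index in the dictionary:
  3 -> 'slow'
  2 -> 'bar'
  0 -> 'data'
  0 -> 'data'
  3 -> 'slow'
  3 -> 'slow'

Decoded: "slow bar data data slow slow"


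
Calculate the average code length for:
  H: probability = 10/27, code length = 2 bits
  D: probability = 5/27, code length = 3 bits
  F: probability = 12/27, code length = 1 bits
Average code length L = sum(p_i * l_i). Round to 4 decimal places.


Weighted contributions p_i * l_i:
  H: (10/27) * 2 = 20/27
  D: (5/27) * 3 = 15/27
  F: (12/27) * 1 = 12/27
Sum = (20 + 15 + 12)/27 = 47/27

L = 47/27 = 1.7407 bits/symbol


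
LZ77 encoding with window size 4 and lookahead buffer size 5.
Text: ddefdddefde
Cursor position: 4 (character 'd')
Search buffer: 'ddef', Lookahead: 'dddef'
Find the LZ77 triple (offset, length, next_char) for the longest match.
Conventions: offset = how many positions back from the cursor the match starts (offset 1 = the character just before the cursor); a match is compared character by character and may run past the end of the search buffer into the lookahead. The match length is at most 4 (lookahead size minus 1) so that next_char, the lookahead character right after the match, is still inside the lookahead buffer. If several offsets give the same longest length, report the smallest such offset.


Try each offset into the search buffer:
  offset=1 (pos 3, char 'f'): match length 0
  offset=2 (pos 2, char 'e'): match length 0
  offset=3 (pos 1, char 'd'): match length 1
  offset=4 (pos 0, char 'd'): match length 2
Longest match has length 2 at offset 4.
next_char = character at position 4 + 2 = 6 -> 'd'

Best match: offset=4, length=2 (matching 'dd' starting at position 0)
LZ77 triple: (4, 2, 'd')


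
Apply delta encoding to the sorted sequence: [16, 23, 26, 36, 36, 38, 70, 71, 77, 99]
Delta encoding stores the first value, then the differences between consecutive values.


First value: 16
Deltas:
  23 - 16 = 7
  26 - 23 = 3
  36 - 26 = 10
  36 - 36 = 0
  38 - 36 = 2
  70 - 38 = 32
  71 - 70 = 1
  77 - 71 = 6
  99 - 77 = 22


Delta encoded: [16, 7, 3, 10, 0, 2, 32, 1, 6, 22]


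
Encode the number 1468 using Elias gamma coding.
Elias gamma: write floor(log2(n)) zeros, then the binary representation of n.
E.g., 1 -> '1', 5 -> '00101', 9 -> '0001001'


num_bits = floor(log2(1468)) + 1 = 11
leading_zeros = num_bits - 1 = 10
binary(1468) = 10110111100

Elias gamma(1468) = '0000000000' + '10110111100' = 000000000010110111100 (21 bits)


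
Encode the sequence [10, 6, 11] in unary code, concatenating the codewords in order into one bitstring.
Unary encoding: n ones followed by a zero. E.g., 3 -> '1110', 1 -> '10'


Encode each number as n ones followed by a terminating 0:
  10 -> 11111111110 (11 bits)
  6 -> 1111110 (7 bits)
  11 -> 111111111110 (12 bits)
Total length = 11 + 7 + 12 = 30 bits.

Unary([10, 6, 11]) = 111111111101111110111111111110 (30 bits)


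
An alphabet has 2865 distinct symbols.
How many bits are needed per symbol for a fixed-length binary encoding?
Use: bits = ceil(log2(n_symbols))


log2(2865) = 11.4843
Bracket: 2^11 = 2048 < 2865 <= 2^12 = 4096
So ceil(log2(2865)) = 12

bits = ceil(log2(2865)) = ceil(11.4843) = 12 bits


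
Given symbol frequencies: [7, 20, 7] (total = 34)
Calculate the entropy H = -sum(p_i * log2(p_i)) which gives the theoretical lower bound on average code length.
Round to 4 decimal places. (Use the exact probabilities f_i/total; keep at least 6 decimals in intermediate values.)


Per-symbol terms -p_i * log2(p_i) with p_i = f_i/34:
  p = 7/34 = 0.205882: log2(p) = -2.280108, -p*log2(p) = 0.469434
  p = 20/34 = 0.588235: log2(p) = -0.765535, -p*log2(p) = 0.450315
  p = 7/34 = 0.205882: log2(p) = -2.280108, -p*log2(p) = 0.469434
H = 0.469434 + 0.450315 + 0.469434 = 1.389183

H = 1.3892 bits/symbol


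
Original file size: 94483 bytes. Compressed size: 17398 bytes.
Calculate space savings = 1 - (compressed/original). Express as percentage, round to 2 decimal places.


ratio = compressed/original = 17398/94483 = 0.184139
savings = 1 - ratio = 1 - 0.184139 = 0.815861
as a percentage: 0.815861 * 100 = 81.59%

Space savings = 1 - 17398/94483 = 81.59%


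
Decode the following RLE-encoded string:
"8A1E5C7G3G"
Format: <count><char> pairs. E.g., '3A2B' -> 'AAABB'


Expanding each <count><char> pair:
  8A -> 'AAAAAAAA'
  1E -> 'E'
  5C -> 'CCCCC'
  7G -> 'GGGGGGG'
  3G -> 'GGG'

Decoded = AAAAAAAAECCCCCGGGGGGGGGG


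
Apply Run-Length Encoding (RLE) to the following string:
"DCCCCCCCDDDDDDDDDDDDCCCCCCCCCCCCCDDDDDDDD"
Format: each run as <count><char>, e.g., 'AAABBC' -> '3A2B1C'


Scanning runs left to right:
  i=0: run of 'D' x 1 -> '1D'
  i=1: run of 'C' x 7 -> '7C'
  i=8: run of 'D' x 12 -> '12D'
  i=20: run of 'C' x 13 -> '13C'
  i=33: run of 'D' x 8 -> '8D'

RLE = 1D7C12D13C8D


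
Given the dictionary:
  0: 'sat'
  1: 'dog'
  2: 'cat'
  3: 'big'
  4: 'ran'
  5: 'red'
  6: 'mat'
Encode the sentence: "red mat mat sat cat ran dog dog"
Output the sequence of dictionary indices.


Look up each word in the dictionary:
  'red' -> 5
  'mat' -> 6
  'mat' -> 6
  'sat' -> 0
  'cat' -> 2
  'ran' -> 4
  'dog' -> 1
  'dog' -> 1

Encoded: [5, 6, 6, 0, 2, 4, 1, 1]


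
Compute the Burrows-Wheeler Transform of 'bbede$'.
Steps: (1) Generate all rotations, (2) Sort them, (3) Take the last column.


Rotations (sorted):
  0: $bbede -> last char: e
  1: bbede$ -> last char: $
  2: bede$b -> last char: b
  3: de$bbe -> last char: e
  4: e$bbed -> last char: d
  5: ede$bb -> last char: b


BWT = e$bedb


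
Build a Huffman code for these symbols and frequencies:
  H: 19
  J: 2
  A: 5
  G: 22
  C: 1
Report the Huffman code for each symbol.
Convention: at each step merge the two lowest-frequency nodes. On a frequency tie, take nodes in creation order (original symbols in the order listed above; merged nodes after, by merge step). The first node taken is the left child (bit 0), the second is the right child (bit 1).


Huffman tree construction:
Step 1: Merge C(1) + J(2) = 3
Step 2: Merge (C+J)(3) + A(5) = 8
Step 3: Merge ((C+J)+A)(8) + H(19) = 27
Step 4: Merge G(22) + (((C+J)+A)+H)(27) = 49
Read each symbol's code off the tree from the root (left child = 0, right child = 1).

Codes:
  H: 11 (length 2)
  J: 1001 (length 4)
  A: 101 (length 3)
  G: 0 (length 1)
  C: 1000 (length 4)
Average code length: 87/49 = 1.7755 bits/symbol


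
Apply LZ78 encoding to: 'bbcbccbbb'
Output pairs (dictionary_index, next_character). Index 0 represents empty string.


LZ78 encoding steps:
Dictionary: {0: ''}
Step 1: w='' (idx 0), next='b' -> output (0, 'b'), add 'b' as idx 1
Step 2: w='b' (idx 1), next='c' -> output (1, 'c'), add 'bc' as idx 2
Step 3: w='bc' (idx 2), next='c' -> output (2, 'c'), add 'bcc' as idx 3
Step 4: w='b' (idx 1), next='b' -> output (1, 'b'), add 'bb' as idx 4
Step 5: w='b' (idx 1), end of input -> output (1, '')


Encoded: [(0, 'b'), (1, 'c'), (2, 'c'), (1, 'b'), (1, '')]


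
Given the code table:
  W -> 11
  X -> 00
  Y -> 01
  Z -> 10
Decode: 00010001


Decoding:
00 -> X
01 -> Y
00 -> X
01 -> Y


Result: XYXY


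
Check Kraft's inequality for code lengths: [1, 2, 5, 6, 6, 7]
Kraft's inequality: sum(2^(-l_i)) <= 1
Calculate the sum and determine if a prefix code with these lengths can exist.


Sum = 2^(-1) + 2^(-2) + 2^(-5) + 2^(-6) + 2^(-6) + 2^(-7)
    = 0.5 + 0.25 + 0.03125 + 0.015625 + 0.015625 + 0.0078125
    = 105/128 = 0.8203125
Since 0.8203125 <= 1, Kraft's inequality IS satisfied.
A prefix code with these lengths CAN exist.

Kraft sum = 0.8203125. Satisfied.


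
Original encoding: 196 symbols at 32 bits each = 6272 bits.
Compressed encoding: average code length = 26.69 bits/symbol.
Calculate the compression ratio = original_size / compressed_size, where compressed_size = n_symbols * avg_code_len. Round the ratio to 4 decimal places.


original_size = n_symbols * orig_bits = 196 * 32 = 6272 bits
compressed_size = n_symbols * avg_code_len = 196 * 26.69 = 5231.24 bits
ratio = original_size / compressed_size = 6272 / 5231.24 = 1.199

Compression ratio = 1.199


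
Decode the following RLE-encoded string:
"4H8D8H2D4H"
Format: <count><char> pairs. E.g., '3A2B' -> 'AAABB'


Expanding each <count><char> pair:
  4H -> 'HHHH'
  8D -> 'DDDDDDDD'
  8H -> 'HHHHHHHH'
  2D -> 'DD'
  4H -> 'HHHH'

Decoded = HHHHDDDDDDDDHHHHHHHHDDHHHH


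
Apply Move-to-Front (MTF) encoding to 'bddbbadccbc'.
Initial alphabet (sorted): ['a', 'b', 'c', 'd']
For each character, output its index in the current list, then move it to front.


MTF encoding:
'b': index 1 in ['a', 'b', 'c', 'd'] -> ['b', 'a', 'c', 'd']
'd': index 3 in ['b', 'a', 'c', 'd'] -> ['d', 'b', 'a', 'c']
'd': index 0 in ['d', 'b', 'a', 'c'] -> ['d', 'b', 'a', 'c']
'b': index 1 in ['d', 'b', 'a', 'c'] -> ['b', 'd', 'a', 'c']
'b': index 0 in ['b', 'd', 'a', 'c'] -> ['b', 'd', 'a', 'c']
'a': index 2 in ['b', 'd', 'a', 'c'] -> ['a', 'b', 'd', 'c']
'd': index 2 in ['a', 'b', 'd', 'c'] -> ['d', 'a', 'b', 'c']
'c': index 3 in ['d', 'a', 'b', 'c'] -> ['c', 'd', 'a', 'b']
'c': index 0 in ['c', 'd', 'a', 'b'] -> ['c', 'd', 'a', 'b']
'b': index 3 in ['c', 'd', 'a', 'b'] -> ['b', 'c', 'd', 'a']
'c': index 1 in ['b', 'c', 'd', 'a'] -> ['c', 'b', 'd', 'a']


Output: [1, 3, 0, 1, 0, 2, 2, 3, 0, 3, 1]


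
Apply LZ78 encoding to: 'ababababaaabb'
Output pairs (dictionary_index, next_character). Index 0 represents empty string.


LZ78 encoding steps:
Dictionary: {0: ''}
Step 1: w='' (idx 0), next='a' -> output (0, 'a'), add 'a' as idx 1
Step 2: w='' (idx 0), next='b' -> output (0, 'b'), add 'b' as idx 2
Step 3: w='a' (idx 1), next='b' -> output (1, 'b'), add 'ab' as idx 3
Step 4: w='ab' (idx 3), next='a' -> output (3, 'a'), add 'aba' as idx 4
Step 5: w='b' (idx 2), next='a' -> output (2, 'a'), add 'ba' as idx 5
Step 6: w='a' (idx 1), next='a' -> output (1, 'a'), add 'aa' as idx 6
Step 7: w='b' (idx 2), next='b' -> output (2, 'b'), add 'bb' as idx 7


Encoded: [(0, 'a'), (0, 'b'), (1, 'b'), (3, 'a'), (2, 'a'), (1, 'a'), (2, 'b')]


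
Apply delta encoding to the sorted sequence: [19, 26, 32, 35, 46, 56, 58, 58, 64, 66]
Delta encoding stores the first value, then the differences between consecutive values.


First value: 19
Deltas:
  26 - 19 = 7
  32 - 26 = 6
  35 - 32 = 3
  46 - 35 = 11
  56 - 46 = 10
  58 - 56 = 2
  58 - 58 = 0
  64 - 58 = 6
  66 - 64 = 2


Delta encoded: [19, 7, 6, 3, 11, 10, 2, 0, 6, 2]


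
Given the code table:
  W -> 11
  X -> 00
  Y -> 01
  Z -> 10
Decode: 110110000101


Decoding:
11 -> W
01 -> Y
10 -> Z
00 -> X
01 -> Y
01 -> Y


Result: WYZXYY


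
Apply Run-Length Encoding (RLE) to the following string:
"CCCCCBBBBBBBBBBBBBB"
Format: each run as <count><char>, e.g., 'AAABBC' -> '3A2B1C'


Scanning runs left to right:
  i=0: run of 'C' x 5 -> '5C'
  i=5: run of 'B' x 14 -> '14B'

RLE = 5C14B


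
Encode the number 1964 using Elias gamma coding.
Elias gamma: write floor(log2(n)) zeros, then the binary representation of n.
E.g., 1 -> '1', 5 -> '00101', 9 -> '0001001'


num_bits = floor(log2(1964)) + 1 = 11
leading_zeros = num_bits - 1 = 10
binary(1964) = 11110101100

Elias gamma(1964) = '0000000000' + '11110101100' = 000000000011110101100 (21 bits)


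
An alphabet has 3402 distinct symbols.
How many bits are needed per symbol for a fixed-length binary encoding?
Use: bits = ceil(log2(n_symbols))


log2(3402) = 11.7322
Bracket: 2^11 = 2048 < 3402 <= 2^12 = 4096
So ceil(log2(3402)) = 12

bits = ceil(log2(3402)) = ceil(11.7322) = 12 bits


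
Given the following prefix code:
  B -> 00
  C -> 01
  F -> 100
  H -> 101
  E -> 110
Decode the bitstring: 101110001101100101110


Decoding step by step:
Bits 101 -> H
Bits 110 -> E
Bits 00 -> B
Bits 110 -> E
Bits 110 -> E
Bits 01 -> C
Bits 01 -> C
Bits 110 -> E


Decoded message: HEBEECCE


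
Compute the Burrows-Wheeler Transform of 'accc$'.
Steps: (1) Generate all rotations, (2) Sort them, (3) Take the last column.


Rotations (sorted):
  0: $accc -> last char: c
  1: accc$ -> last char: $
  2: c$acc -> last char: c
  3: cc$ac -> last char: c
  4: ccc$a -> last char: a


BWT = c$cca


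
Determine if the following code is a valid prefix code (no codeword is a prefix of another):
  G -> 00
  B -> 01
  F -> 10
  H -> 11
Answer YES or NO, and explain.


Checking each pair (does one codeword prefix another?):
  G='00' vs B='01': no prefix
  G='00' vs F='10': no prefix
  G='00' vs H='11': no prefix
  B='01' vs G='00': no prefix
  B='01' vs F='10': no prefix
  B='01' vs H='11': no prefix
  F='10' vs G='00': no prefix
  F='10' vs B='01': no prefix
  F='10' vs H='11': no prefix
  H='11' vs G='00': no prefix
  H='11' vs B='01': no prefix
  H='11' vs F='10': no prefix
No violation found over all pairs.

YES -- this is a valid prefix code. No codeword is a prefix of any other codeword.


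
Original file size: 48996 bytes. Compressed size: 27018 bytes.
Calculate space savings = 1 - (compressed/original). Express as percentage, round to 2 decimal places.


ratio = compressed/original = 27018/48996 = 0.551433
savings = 1 - ratio = 1 - 0.551433 = 0.448567
as a percentage: 0.448567 * 100 = 44.86%

Space savings = 1 - 27018/48996 = 44.86%


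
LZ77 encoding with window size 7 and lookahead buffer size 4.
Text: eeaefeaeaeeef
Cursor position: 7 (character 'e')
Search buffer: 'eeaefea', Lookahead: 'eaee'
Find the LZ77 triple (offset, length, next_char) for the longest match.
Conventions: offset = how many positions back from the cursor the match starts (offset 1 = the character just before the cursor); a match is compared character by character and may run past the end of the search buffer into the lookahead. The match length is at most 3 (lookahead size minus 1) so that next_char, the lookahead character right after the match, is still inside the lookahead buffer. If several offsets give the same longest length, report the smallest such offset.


Try each offset into the search buffer:
  offset=1 (pos 6, char 'a'): match length 0
  offset=2 (pos 5, char 'e'): match length 3
  offset=3 (pos 4, char 'f'): match length 0
  offset=4 (pos 3, char 'e'): match length 1
  offset=5 (pos 2, char 'a'): match length 0
  offset=6 (pos 1, char 'e'): match length 3
  offset=7 (pos 0, char 'e'): match length 1
Longest match has length 3, found at offsets 2, 6; take the smallest, offset 2.
next_char = character at position 7 + 3 = 10 -> 'e'

Best match: offset=2, length=3 (matching 'eae' starting at position 5)
LZ77 triple: (2, 3, 'e')


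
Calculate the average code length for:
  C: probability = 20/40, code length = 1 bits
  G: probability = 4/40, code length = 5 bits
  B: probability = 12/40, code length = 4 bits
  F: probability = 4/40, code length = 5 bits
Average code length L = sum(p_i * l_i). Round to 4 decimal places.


Weighted contributions p_i * l_i:
  C: (20/40) * 1 = 20/40
  G: (4/40) * 5 = 20/40
  B: (12/40) * 4 = 48/40
  F: (4/40) * 5 = 20/40
Sum = (20 + 20 + 48 + 20)/40 = 108/40

L = 108/40 = 2.7000 bits/symbol


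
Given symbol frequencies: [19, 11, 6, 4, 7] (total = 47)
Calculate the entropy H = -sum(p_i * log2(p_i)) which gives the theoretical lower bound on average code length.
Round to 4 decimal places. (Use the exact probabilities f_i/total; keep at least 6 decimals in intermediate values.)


Per-symbol terms -p_i * log2(p_i) with p_i = f_i/47:
  p = 19/47 = 0.404255: log2(p) = -1.306661, -p*log2(p) = 0.528225
  p = 11/47 = 0.234043: log2(p) = -2.095157, -p*log2(p) = 0.490356
  p = 6/47 = 0.127660: log2(p) = -2.969626, -p*log2(p) = 0.379101
  p = 4/47 = 0.085106: log2(p) = -3.554589, -p*log2(p) = 0.302518
  p = 7/47 = 0.148936: log2(p) = -2.747234, -p*log2(p) = 0.409163
H = 0.528225 + 0.490356 + 0.379101 + 0.302518 + 0.409163 = 2.109363

H = 2.1094 bits/symbol


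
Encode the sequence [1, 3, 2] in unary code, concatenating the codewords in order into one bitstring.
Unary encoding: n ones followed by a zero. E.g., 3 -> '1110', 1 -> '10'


Encode each number as n ones followed by a terminating 0:
  1 -> 10 (2 bits)
  3 -> 1110 (4 bits)
  2 -> 110 (3 bits)
Total length = 2 + 4 + 3 = 9 bits.

Unary([1, 3, 2]) = 101110110 (9 bits)


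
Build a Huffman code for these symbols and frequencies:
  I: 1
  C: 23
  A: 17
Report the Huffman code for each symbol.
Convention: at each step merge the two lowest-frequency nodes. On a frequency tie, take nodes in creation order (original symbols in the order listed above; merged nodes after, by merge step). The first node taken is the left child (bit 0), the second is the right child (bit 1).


Huffman tree construction:
Step 1: Merge I(1) + A(17) = 18
Step 2: Merge (I+A)(18) + C(23) = 41
Read each symbol's code off the tree from the root (left child = 0, right child = 1).

Codes:
  I: 00 (length 2)
  C: 1 (length 1)
  A: 01 (length 2)
Average code length: 59/41 = 1.4390 bits/symbol


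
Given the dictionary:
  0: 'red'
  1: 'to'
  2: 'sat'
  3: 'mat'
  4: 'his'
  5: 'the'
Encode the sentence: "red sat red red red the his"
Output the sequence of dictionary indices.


Look up each word in the dictionary:
  'red' -> 0
  'sat' -> 2
  'red' -> 0
  'red' -> 0
  'red' -> 0
  'the' -> 5
  'his' -> 4

Encoded: [0, 2, 0, 0, 0, 5, 4]


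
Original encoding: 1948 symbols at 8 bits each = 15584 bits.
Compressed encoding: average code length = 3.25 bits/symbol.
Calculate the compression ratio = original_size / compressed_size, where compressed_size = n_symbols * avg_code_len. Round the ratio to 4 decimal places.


original_size = n_symbols * orig_bits = 1948 * 8 = 15584 bits
compressed_size = n_symbols * avg_code_len = 1948 * 3.25 = 6331.0 bits
ratio = original_size / compressed_size = 15584 / 6331.0 = 2.4615

Compression ratio = 2.4615


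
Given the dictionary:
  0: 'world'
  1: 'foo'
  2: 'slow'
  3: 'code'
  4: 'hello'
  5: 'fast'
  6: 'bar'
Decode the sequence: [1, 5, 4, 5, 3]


Look up each index in the dictionary:
  1 -> 'foo'
  5 -> 'fast'
  4 -> 'hello'
  5 -> 'fast'
  3 -> 'code'

Decoded: "foo fast hello fast code"


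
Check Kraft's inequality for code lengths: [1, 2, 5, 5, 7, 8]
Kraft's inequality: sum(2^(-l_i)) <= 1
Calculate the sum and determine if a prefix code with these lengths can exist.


Sum = 2^(-1) + 2^(-2) + 2^(-5) + 2^(-5) + 2^(-7) + 2^(-8)
    = 0.5 + 0.25 + 0.03125 + 0.03125 + 0.0078125 + 0.00390625
    = 211/256 = 0.82421875
Since 0.82421875 <= 1, Kraft's inequality IS satisfied.
A prefix code with these lengths CAN exist.

Kraft sum = 0.82421875. Satisfied.


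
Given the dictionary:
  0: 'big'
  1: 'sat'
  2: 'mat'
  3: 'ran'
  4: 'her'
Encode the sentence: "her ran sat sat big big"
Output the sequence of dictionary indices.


Look up each word in the dictionary:
  'her' -> 4
  'ran' -> 3
  'sat' -> 1
  'sat' -> 1
  'big' -> 0
  'big' -> 0

Encoded: [4, 3, 1, 1, 0, 0]


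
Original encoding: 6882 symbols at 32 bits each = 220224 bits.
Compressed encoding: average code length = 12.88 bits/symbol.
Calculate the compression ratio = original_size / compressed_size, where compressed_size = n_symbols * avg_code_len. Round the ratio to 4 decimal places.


original_size = n_symbols * orig_bits = 6882 * 32 = 220224 bits
compressed_size = n_symbols * avg_code_len = 6882 * 12.88 = 88640.16 bits
ratio = original_size / compressed_size = 220224 / 88640.16 = 2.4845

Compression ratio = 2.4845


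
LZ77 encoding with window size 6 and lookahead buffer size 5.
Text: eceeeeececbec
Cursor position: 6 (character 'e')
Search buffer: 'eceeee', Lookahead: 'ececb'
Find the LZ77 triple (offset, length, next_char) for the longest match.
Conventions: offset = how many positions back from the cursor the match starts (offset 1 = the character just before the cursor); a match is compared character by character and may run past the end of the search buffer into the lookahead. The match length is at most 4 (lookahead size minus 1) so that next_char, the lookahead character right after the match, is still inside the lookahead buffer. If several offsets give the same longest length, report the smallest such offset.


Try each offset into the search buffer:
  offset=1 (pos 5, char 'e'): match length 1
  offset=2 (pos 4, char 'e'): match length 1
  offset=3 (pos 3, char 'e'): match length 1
  offset=4 (pos 2, char 'e'): match length 1
  offset=5 (pos 1, char 'c'): match length 0
  offset=6 (pos 0, char 'e'): match length 3
Longest match has length 3 at offset 6.
next_char = character at position 6 + 3 = 9 -> 'c'

Best match: offset=6, length=3 (matching 'ece' starting at position 0)
LZ77 triple: (6, 3, 'c')


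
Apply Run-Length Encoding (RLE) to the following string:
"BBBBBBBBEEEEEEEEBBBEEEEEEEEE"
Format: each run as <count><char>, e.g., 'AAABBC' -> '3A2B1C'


Scanning runs left to right:
  i=0: run of 'B' x 8 -> '8B'
  i=8: run of 'E' x 8 -> '8E'
  i=16: run of 'B' x 3 -> '3B'
  i=19: run of 'E' x 9 -> '9E'

RLE = 8B8E3B9E


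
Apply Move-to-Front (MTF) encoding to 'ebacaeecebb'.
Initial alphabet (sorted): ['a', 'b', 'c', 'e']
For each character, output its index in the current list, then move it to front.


MTF encoding:
'e': index 3 in ['a', 'b', 'c', 'e'] -> ['e', 'a', 'b', 'c']
'b': index 2 in ['e', 'a', 'b', 'c'] -> ['b', 'e', 'a', 'c']
'a': index 2 in ['b', 'e', 'a', 'c'] -> ['a', 'b', 'e', 'c']
'c': index 3 in ['a', 'b', 'e', 'c'] -> ['c', 'a', 'b', 'e']
'a': index 1 in ['c', 'a', 'b', 'e'] -> ['a', 'c', 'b', 'e']
'e': index 3 in ['a', 'c', 'b', 'e'] -> ['e', 'a', 'c', 'b']
'e': index 0 in ['e', 'a', 'c', 'b'] -> ['e', 'a', 'c', 'b']
'c': index 2 in ['e', 'a', 'c', 'b'] -> ['c', 'e', 'a', 'b']
'e': index 1 in ['c', 'e', 'a', 'b'] -> ['e', 'c', 'a', 'b']
'b': index 3 in ['e', 'c', 'a', 'b'] -> ['b', 'e', 'c', 'a']
'b': index 0 in ['b', 'e', 'c', 'a'] -> ['b', 'e', 'c', 'a']


Output: [3, 2, 2, 3, 1, 3, 0, 2, 1, 3, 0]


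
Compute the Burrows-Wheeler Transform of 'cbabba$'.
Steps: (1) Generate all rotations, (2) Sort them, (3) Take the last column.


Rotations (sorted):
  0: $cbabba -> last char: a
  1: a$cbabb -> last char: b
  2: abba$cb -> last char: b
  3: ba$cbab -> last char: b
  4: babba$c -> last char: c
  5: bba$cba -> last char: a
  6: cbabba$ -> last char: $


BWT = abbbca$


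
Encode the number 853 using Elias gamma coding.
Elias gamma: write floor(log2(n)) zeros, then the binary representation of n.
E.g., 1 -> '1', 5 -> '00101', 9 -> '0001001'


num_bits = floor(log2(853)) + 1 = 10
leading_zeros = num_bits - 1 = 9
binary(853) = 1101010101

Elias gamma(853) = '000000000' + '1101010101' = 0000000001101010101 (19 bits)


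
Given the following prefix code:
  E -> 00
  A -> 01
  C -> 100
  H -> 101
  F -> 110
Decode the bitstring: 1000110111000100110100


Decoding step by step:
Bits 100 -> C
Bits 01 -> A
Bits 101 -> H
Bits 110 -> F
Bits 00 -> E
Bits 100 -> C
Bits 110 -> F
Bits 100 -> C


Decoded message: CAHFECFC


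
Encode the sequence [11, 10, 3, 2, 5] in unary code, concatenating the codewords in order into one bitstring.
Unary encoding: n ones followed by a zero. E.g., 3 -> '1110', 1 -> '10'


Encode each number as n ones followed by a terminating 0:
  11 -> 111111111110 (12 bits)
  10 -> 11111111110 (11 bits)
  3 -> 1110 (4 bits)
  2 -> 110 (3 bits)
  5 -> 111110 (6 bits)
Total length = 12 + 11 + 4 + 3 + 6 = 36 bits.

Unary([11, 10, 3, 2, 5]) = 111111111110111111111101110110111110 (36 bits)


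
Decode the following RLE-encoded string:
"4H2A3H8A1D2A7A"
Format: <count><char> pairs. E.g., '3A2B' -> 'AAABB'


Expanding each <count><char> pair:
  4H -> 'HHHH'
  2A -> 'AA'
  3H -> 'HHH'
  8A -> 'AAAAAAAA'
  1D -> 'D'
  2A -> 'AA'
  7A -> 'AAAAAAA'

Decoded = HHHHAAHHHAAAAAAAADAAAAAAAAA


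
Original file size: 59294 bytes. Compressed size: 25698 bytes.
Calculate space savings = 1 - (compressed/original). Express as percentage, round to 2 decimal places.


ratio = compressed/original = 25698/59294 = 0.4334
savings = 1 - ratio = 1 - 0.4334 = 0.5666
as a percentage: 0.5666 * 100 = 56.66%

Space savings = 1 - 25698/59294 = 56.66%


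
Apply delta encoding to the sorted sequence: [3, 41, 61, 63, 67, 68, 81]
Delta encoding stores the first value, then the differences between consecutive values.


First value: 3
Deltas:
  41 - 3 = 38
  61 - 41 = 20
  63 - 61 = 2
  67 - 63 = 4
  68 - 67 = 1
  81 - 68 = 13


Delta encoded: [3, 38, 20, 2, 4, 1, 13]


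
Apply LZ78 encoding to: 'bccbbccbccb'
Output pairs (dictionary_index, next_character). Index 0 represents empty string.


LZ78 encoding steps:
Dictionary: {0: ''}
Step 1: w='' (idx 0), next='b' -> output (0, 'b'), add 'b' as idx 1
Step 2: w='' (idx 0), next='c' -> output (0, 'c'), add 'c' as idx 2
Step 3: w='c' (idx 2), next='b' -> output (2, 'b'), add 'cb' as idx 3
Step 4: w='b' (idx 1), next='c' -> output (1, 'c'), add 'bc' as idx 4
Step 5: w='cb' (idx 3), next='c' -> output (3, 'c'), add 'cbc' as idx 5
Step 6: w='cb' (idx 3), end of input -> output (3, '')


Encoded: [(0, 'b'), (0, 'c'), (2, 'b'), (1, 'c'), (3, 'c'), (3, '')]


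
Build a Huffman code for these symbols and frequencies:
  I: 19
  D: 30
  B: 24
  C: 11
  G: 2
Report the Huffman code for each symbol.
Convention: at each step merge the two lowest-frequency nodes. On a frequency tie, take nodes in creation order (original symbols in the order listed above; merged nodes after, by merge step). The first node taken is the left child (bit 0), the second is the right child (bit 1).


Huffman tree construction:
Step 1: Merge G(2) + C(11) = 13
Step 2: Merge (G+C)(13) + I(19) = 32
Step 3: Merge B(24) + D(30) = 54
Step 4: Merge ((G+C)+I)(32) + (B+D)(54) = 86
Read each symbol's code off the tree from the root (left child = 0, right child = 1).

Codes:
  I: 01 (length 2)
  D: 11 (length 2)
  B: 10 (length 2)
  C: 001 (length 3)
  G: 000 (length 3)
Average code length: 185/86 = 2.1512 bits/symbol


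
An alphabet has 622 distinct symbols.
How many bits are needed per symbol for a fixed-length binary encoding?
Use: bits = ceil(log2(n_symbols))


log2(622) = 9.2808
Bracket: 2^9 = 512 < 622 <= 2^10 = 1024
So ceil(log2(622)) = 10

bits = ceil(log2(622)) = ceil(9.2808) = 10 bits


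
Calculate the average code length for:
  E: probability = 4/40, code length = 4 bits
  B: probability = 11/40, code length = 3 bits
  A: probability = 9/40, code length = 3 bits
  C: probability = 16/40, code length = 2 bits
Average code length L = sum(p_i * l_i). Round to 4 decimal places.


Weighted contributions p_i * l_i:
  E: (4/40) * 4 = 16/40
  B: (11/40) * 3 = 33/40
  A: (9/40) * 3 = 27/40
  C: (16/40) * 2 = 32/40
Sum = (16 + 33 + 27 + 32)/40 = 108/40

L = 108/40 = 2.7000 bits/symbol


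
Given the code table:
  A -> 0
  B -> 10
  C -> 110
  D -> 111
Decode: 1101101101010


Decoding:
110 -> C
110 -> C
110 -> C
10 -> B
10 -> B


Result: CCCBB


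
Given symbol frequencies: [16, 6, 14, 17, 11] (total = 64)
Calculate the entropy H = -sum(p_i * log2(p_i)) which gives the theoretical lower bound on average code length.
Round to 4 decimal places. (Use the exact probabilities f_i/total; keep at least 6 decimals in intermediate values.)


Per-symbol terms -p_i * log2(p_i) with p_i = f_i/64:
  p = 16/64 = 0.250000: log2(p) = -2.000000, -p*log2(p) = 0.500000
  p = 6/64 = 0.093750: log2(p) = -3.415037, -p*log2(p) = 0.320160
  p = 14/64 = 0.218750: log2(p) = -2.192645, -p*log2(p) = 0.479641
  p = 17/64 = 0.265625: log2(p) = -1.912537, -p*log2(p) = 0.508018
  p = 11/64 = 0.171875: log2(p) = -2.540568, -p*log2(p) = 0.436660
H = 0.500000 + 0.320160 + 0.479641 + 0.508018 + 0.436660 = 2.244479

H = 2.2445 bits/symbol


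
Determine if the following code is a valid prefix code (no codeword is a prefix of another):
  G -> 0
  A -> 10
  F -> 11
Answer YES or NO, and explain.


Checking each pair (does one codeword prefix another?):
  G='0' vs A='10': no prefix
  G='0' vs F='11': no prefix
  A='10' vs G='0': no prefix
  A='10' vs F='11': no prefix
  F='11' vs G='0': no prefix
  F='11' vs A='10': no prefix
No violation found over all pairs.

YES -- this is a valid prefix code. No codeword is a prefix of any other codeword.


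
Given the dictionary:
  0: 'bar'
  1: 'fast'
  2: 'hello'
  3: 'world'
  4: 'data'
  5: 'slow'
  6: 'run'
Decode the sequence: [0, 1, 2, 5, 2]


Look up each index in the dictionary:
  0 -> 'bar'
  1 -> 'fast'
  2 -> 'hello'
  5 -> 'slow'
  2 -> 'hello'

Decoded: "bar fast hello slow hello"


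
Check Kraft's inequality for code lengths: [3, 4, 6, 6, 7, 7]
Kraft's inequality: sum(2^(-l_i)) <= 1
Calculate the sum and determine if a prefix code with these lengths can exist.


Sum = 2^(-3) + 2^(-4) + 2^(-6) + 2^(-6) + 2^(-7) + 2^(-7)
    = 0.125 + 0.0625 + 0.015625 + 0.015625 + 0.0078125 + 0.0078125
    = 30/128 = 0.234375
Since 0.234375 <= 1, Kraft's inequality IS satisfied.
A prefix code with these lengths CAN exist.

Kraft sum = 0.234375. Satisfied.


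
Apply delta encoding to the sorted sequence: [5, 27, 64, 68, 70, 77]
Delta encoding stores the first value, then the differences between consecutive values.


First value: 5
Deltas:
  27 - 5 = 22
  64 - 27 = 37
  68 - 64 = 4
  70 - 68 = 2
  77 - 70 = 7


Delta encoded: [5, 22, 37, 4, 2, 7]


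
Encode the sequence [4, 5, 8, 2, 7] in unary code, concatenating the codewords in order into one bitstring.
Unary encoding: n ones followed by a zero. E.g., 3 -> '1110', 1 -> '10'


Encode each number as n ones followed by a terminating 0:
  4 -> 11110 (5 bits)
  5 -> 111110 (6 bits)
  8 -> 111111110 (9 bits)
  2 -> 110 (3 bits)
  7 -> 11111110 (8 bits)
Total length = 5 + 6 + 9 + 3 + 8 = 31 bits.

Unary([4, 5, 8, 2, 7]) = 1111011111011111111011011111110 (31 bits)


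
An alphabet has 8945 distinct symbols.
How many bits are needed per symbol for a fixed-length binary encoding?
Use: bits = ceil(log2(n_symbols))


log2(8945) = 13.1269
Bracket: 2^13 = 8192 < 8945 <= 2^14 = 16384
So ceil(log2(8945)) = 14

bits = ceil(log2(8945)) = ceil(13.1269) = 14 bits


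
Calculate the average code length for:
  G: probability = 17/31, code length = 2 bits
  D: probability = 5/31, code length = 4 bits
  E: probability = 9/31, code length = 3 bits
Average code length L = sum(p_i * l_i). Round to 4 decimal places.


Weighted contributions p_i * l_i:
  G: (17/31) * 2 = 34/31
  D: (5/31) * 4 = 20/31
  E: (9/31) * 3 = 27/31
Sum = (34 + 20 + 27)/31 = 81/31

L = 81/31 = 2.6129 bits/symbol
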